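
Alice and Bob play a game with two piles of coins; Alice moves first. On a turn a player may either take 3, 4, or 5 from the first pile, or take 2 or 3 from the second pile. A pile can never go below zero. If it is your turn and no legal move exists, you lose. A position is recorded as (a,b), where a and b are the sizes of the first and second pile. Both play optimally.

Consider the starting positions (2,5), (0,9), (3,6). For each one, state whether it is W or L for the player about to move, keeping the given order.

Label each position W (a win for the player to move) or L (a loss). A position with no legal move is L; any other position is W exactly when some move reaches an L, and L when every move reaches a W.
No move ever increases a pile, so every position that can arise here has a ≤ 3 and b ≤ 9; it is enough to label the cells with 0 ≤ a ≤ 3 and 0 ≤ b ≤ 9.
Every move lowers a or b (never raises either), so fill the grid row by row in increasing a, and left to right within a row: each cell's successors are then already labelled.
      b=0  b=1  b=2  b=3  b=4  b=5  b=6  b=7  b=8  b=9
a=0:    L    L    W    W    W    L    L    W    W    W
a=1:    L    L    W    W    W    L    L    W    W    W
a=2:    L    L    W    W    W    L    L    W    W    W
a=3:    W    W    L    L    W    W    W    L    L    W
Cells with no legal move (terminal, hence L): (0,0), (0,1), (1,0), (1,1), (2,0), (2,1).
The remaining L cells, each justified by listing all of its moves:
(0,5): only reaches (0,3)(W), (0,2)(W), all W → L
(0,6): only reaches (0,4)(W), (0,3)(W), all W → L
(1,5): only reaches (1,3)(W), (1,2)(W), all W → L
(1,6): only reaches (1,4)(W), (1,3)(W), all W → L
(2,5): only reaches (2,3)(W), (2,2)(W), all W → L
(2,6): only reaches (2,4)(W), (2,3)(W), all W → L
(3,2): only reaches (0,2)(W), (3,0)(W), all W → L
(3,3): only reaches (0,3)(W), (3,1)(W), (3,0)(W), all W → L
(3,7): only reaches (0,7)(W), (3,5)(W), (3,4)(W), all W → L
(3,8): only reaches (0,8)(W), (3,6)(W), (3,5)(W), all W → L
Every other cell has at least one move into one of the L cells above, so it is W.
(2,5): one of the L cells justified above, so L
(0,9): the move to (0,6) reaches an L cell, so W
(3,6): the move to (0,6) reaches an L cell, so W

(2,5): L, (0,9): W, (3,6): W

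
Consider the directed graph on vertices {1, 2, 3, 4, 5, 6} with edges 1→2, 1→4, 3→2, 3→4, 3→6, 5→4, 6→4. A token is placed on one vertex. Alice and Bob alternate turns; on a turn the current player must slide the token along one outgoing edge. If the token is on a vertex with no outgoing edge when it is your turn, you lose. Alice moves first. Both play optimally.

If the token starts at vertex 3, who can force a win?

Use the standard recursion: the mover loses at a terminal position; elsewhere, the mover wins exactly when some move hands the opponent an L position.
Every edge goes from a vertex to one that appears earlier in the order 4, 2, 1, 5, 6, 3, so processing vertices in that order labels each vertex after all of its successors.
4: no outgoing edge → L
2: no outgoing edge → L
1: can move to 2, which is L ⇒ W
5: can move to 4, which is L ⇒ W
6: can move to 4, which is L ⇒ W
3: can move to 2, which is L ⇒ W
From 3 Alice can move to 2, reaching an L position.

Alice wins.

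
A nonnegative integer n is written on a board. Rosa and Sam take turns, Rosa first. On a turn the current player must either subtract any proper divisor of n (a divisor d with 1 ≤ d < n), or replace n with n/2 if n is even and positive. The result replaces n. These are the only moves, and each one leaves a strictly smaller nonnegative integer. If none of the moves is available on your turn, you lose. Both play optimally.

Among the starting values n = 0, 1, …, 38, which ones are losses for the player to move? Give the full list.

Positions with no move are L. A position that does have a move is losing for the player to move precisely when every available move leads to a winning position for the opponent. Fill in the labels:
n=0: no move → L
n=1: no move → L
n=2: can move to 1, which is L ⇒ W
n=3: the only move is to 2(W), a W ⇒ L
n=4: can move to 3, which is L ⇒ W
n=5: the only move is to 4(W), a W ⇒ L
n=6: can move to 3, which is L ⇒ W
n=7: the only move is to 6(W), a W ⇒ L
n=8: can move to 7, which is L ⇒ W
n=9: moves to 6(W), 8(W); every one is W ⇒ L
n=10: can move to 5, which is L ⇒ W
n=11: the only move is to 10(W), a W ⇒ L
n=12: can move to 9, which is L ⇒ W
n=13: the only move is to 12(W), a W ⇒ L
n=14: can move to 7, which is L ⇒ W
n=15: moves to 10(W), 12(W), 14(W); every one is W ⇒ L
n=16: can move to 15, which is L ⇒ W
n=17: the only move is to 16(W), a W ⇒ L
n=18: can move to 9, which is L ⇒ W
n=19: the only move is to 18(W), a W ⇒ L
n=20: can move to 15, which is L ⇒ W
n=21: moves to 14(W), 18(W), 20(W); every one is W ⇒ L
n=22: can move to 11, which is L ⇒ W
n=23: the only move is to 22(W), a W ⇒ L
n=24: can move to 21, which is L ⇒ W
n=25: moves to 20(W), 24(W); every one is W ⇒ L
n=26: can move to 13, which is L ⇒ W
n=27: moves to 18(W), 24(W), 26(W); every one is W ⇒ L
n=28: can move to 21, which is L ⇒ W
n=29: the only move is to 28(W), a W ⇒ L
n=30: can move to 15, which is L ⇒ W
n=31: the only move is to 30(W), a W ⇒ L
n=32: can move to 31, which is L ⇒ W
n=33: moves to 22(W), 30(W), 32(W); every one is W ⇒ L
n=34: can move to 17, which is L ⇒ W
n=35: moves to 28(W), 30(W), 34(W); every one is W ⇒ L
n=36: can move to 27, which is L ⇒ W
n=37: the only move is to 36(W), a W ⇒ L
n=38: can move to 19, which is L ⇒ W
Reading off the rows marked L gives the requested list; there are 20 such values of n.

0, 1, 3, 5, 7, 9, 11, 13, 15, 17, 19, 21, 23, 25, 27, 29, 31, 33, 35, 37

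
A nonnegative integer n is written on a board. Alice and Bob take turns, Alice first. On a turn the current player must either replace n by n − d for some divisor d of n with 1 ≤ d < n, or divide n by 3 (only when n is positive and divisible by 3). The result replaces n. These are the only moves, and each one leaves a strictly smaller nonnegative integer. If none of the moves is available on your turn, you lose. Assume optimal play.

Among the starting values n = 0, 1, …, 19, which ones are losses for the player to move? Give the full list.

0, 1, 4, 7, 9, 11, 13, 15, 17, 19

Classify positions by backward induction: terminal positions (no move available) are L. From any other position, the mover wins iff some move reaches an L.
n=0: no move → L
n=1: no move → L
n=2: can move to 1, which is L ⇒ W
n=3: can move to 1, which is L ⇒ W
n=4: moves to 2(W), 3(W); every one is W ⇒ L
n=5: can move to 4, which is L ⇒ W
n=6: can move to 4, which is L ⇒ W
n=7: the only move is to 6(W), a W ⇒ L
n=8: can move to 4, which is L ⇒ W
n=9: moves to 3(W), 6(W), 8(W); every one is W ⇒ L
n=10: can move to 9, which is L ⇒ W
n=11: the only move is to 10(W), a W ⇒ L
n=12: can move to 4, which is L ⇒ W
n=13: the only move is to 12(W), a W ⇒ L
n=14: can move to 7, which is L ⇒ W
n=15: moves to 5(W), 10(W), 12(W), 14(W); every one is W ⇒ L
n=16: can move to 15, which is L ⇒ W
n=17: the only move is to 16(W), a W ⇒ L
n=18: can move to 9, which is L ⇒ W
n=19: the only move is to 18(W), a W ⇒ L
Reading off the rows marked L gives the requested list; there are 10 such values of n.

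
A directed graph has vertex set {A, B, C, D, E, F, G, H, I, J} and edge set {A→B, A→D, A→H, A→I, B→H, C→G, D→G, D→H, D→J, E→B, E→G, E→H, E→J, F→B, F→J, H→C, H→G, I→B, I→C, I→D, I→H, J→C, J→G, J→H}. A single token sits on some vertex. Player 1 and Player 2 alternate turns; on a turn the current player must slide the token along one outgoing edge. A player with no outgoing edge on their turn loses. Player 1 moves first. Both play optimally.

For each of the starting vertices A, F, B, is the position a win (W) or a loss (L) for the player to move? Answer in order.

Use the standard recursion: the mover loses at a terminal position; elsewhere, the mover wins exactly when some move hands the opponent an L position.
Every edge goes from a vertex to one that appears earlier in the order G, C, H, J, D, B, I, A, F, E, so processing vertices in that order labels each vertex after all of its successors.
G: no outgoing edge → L
C: →G(L), so W
H: →G(L), so W
J: →G(L), so W
D: →G(L), so W
B: →H(W) only, which is W, so L
I: →B(L), so W
A: →B(L), so W
F: →B(L), so W
E: →B(L), so W

A: W, F: W, B: L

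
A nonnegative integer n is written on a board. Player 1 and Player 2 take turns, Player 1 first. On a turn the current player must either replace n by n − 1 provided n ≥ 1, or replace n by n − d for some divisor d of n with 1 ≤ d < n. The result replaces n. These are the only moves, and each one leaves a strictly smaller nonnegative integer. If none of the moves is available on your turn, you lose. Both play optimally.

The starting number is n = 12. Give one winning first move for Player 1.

Move to 9.

Build the W/L table. Terminal = L. A non-terminal position is W if it has a move to some L; otherwise it is L.
n=0: no move → L
n=1: →0(L), so W
n=2: →1(W) only, which is W, so L
n=3: →2(L), so W
n=4: →2(L), so W
n=5: →4(W) only, which is W, so L
n=6: →5(L), so W
n=7: →6(W) only, which is W, so L
n=8: →7(L), so W
n=9: →6(W), 8(W) — all W, so L
n=10: →5(L), so W
n=11: →10(W) only, which is W, so L
n=12: →9(L), so W
From 12, the L positions reachable in one move are: 9, 11. Any move reaching one of these is winning.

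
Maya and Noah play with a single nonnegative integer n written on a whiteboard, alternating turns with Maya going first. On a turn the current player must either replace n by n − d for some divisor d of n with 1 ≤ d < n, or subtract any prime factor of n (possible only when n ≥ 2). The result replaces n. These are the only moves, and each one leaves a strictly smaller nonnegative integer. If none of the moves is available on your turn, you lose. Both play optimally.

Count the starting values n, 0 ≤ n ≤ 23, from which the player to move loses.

Positions with no move are L. A position that does have a move is losing for the player to move precisely when every available move leads to a winning position for the opponent. Fill in the labels:
n=0: no move → L
n=1: no move → L
n=2: reaches L-position 0 → W
n=3: reaches L-position 0 → W
n=4: only reaches 2(W), 3(W), all W → L
n=5: reaches L-position 0 → W
n=6: reaches L-position 4 → W
n=7: reaches L-position 0 → W
n=8: reaches L-position 4 → W
n=9: only reaches 6(W), 8(W), all W → L
n=10: reaches L-position 9 → W
n=11: reaches L-position 0 → W
n=12: reaches L-position 9 → W
n=13: reaches L-position 0 → W
n=14: only reaches 7(W), 12(W), 13(W), all W → L
n=15: reaches L-position 14 → W
n=16: reaches L-position 14 → W
n=17: reaches L-position 0 → W
n=18: reaches L-position 9 → W
n=19: reaches L-position 0 → W
n=20: only reaches 10(W), 15(W), 16(W), 18(W), 19(W), all W → L
n=21: reaches L-position 14 → W
n=22: reaches L-position 20 → W
n=23: reaches L-position 0 → W
L entries with 0 ≤ n ≤ 23: n = 0, 1, 4, 9, 14, 20; that makes 6.

6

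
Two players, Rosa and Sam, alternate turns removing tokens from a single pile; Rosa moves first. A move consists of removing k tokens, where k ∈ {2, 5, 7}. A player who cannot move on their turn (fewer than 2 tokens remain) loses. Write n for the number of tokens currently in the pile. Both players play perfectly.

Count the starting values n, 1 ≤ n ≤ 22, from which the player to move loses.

Use the standard recursion: the mover loses at a terminal position; elsewhere, the mover wins exactly when some move hands the opponent an L position.
n=0: no move → L
n=1: no move → L
n=2: →0(L), so W
n=3: →1(L), so W
n=4: →2(W) only, which is W, so L
n=5: →0(L), so W
n=6: →4(L), so W
n=7: →0(L), so W
n=8: →1(L), so W
n=9: →4(L), so W
n=10: →8(W), 5(W), 3(W) — all W, so L
n=11: →4(L), so W
n=12: →10(L), so W
n=13: →11(W), 8(W), 6(W) — all W, so L
n=14: →12(W), 9(W), 7(W) — all W, so L
n=15: →13(L), so W
n=16: →14(L), so W
n=17: →10(L), so W
n=18: →13(L), so W
n=19: →14(L), so W
n=20: →13(L), so W
n=21: →14(L), so W
n=22: →20(W), 17(W), 15(W) — all W, so L
L entries with 1 ≤ n ≤ 22 (n=0 is outside the asked range and is not counted): n = 1, 4, 10, 13, 14, 22; that makes 6.

6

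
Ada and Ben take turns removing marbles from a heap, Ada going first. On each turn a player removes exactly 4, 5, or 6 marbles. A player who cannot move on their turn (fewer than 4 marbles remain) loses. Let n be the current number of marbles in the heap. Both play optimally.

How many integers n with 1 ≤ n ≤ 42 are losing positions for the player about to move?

Label each position W (a win for the player to move) or L (a loss). A position with no legal move is L; any other position is W exactly when some move reaches an L, and L when every move reaches a W.
n=0: no move → L
n=1: no move → L
n=2: no move → L
n=3: no move → L
n=4: can move to 0, which is L ⇒ W
n=5: can move to 1, which is L ⇒ W
n=6: can move to 2, which is L ⇒ W
n=7: can move to 3, which is L ⇒ W
n=8: can move to 3, which is L ⇒ W
n=9: can move to 3, which is L ⇒ W
n=10: moves to 6(W), 5(W), 4(W); every one is W ⇒ L
n=11: moves to 7(W), 6(W), 5(W); every one is W ⇒ L
n=12: moves to 8(W), 7(W), 6(W); every one is W ⇒ L
n=13: moves to 9(W), 8(W), 7(W); every one is W ⇒ L
n=14: can move to 10, which is L ⇒ W
n=15: can move to 11, which is L ⇒ W
n=16: can move to 12, which is L ⇒ W
n=17: can move to 13, which is L ⇒ W
n=18: can move to 13, which is L ⇒ W
n=19: can move to 13, which is L ⇒ W
n=20: moves to 16(W), 15(W), 14(W); every one is W ⇒ L
n=21: moves to 17(W), 16(W), 15(W); every one is W ⇒ L
n=22: moves to 18(W), 17(W), 16(W); every one is W ⇒ L
n=23: moves to 19(W), 18(W), 17(W); every one is W ⇒ L
n=24: can move to 20, which is L ⇒ W
n=25: can move to 21, which is L ⇒ W
n=26: can move to 22, which is L ⇒ W
n=27: can move to 23, which is L ⇒ W
n=28: can move to 23, which is L ⇒ W
n=29: can move to 23, which is L ⇒ W
n=30: moves to 26(W), 25(W), 24(W); every one is W ⇒ L
n=31: moves to 27(W), 26(W), 25(W); every one is W ⇒ L
n=32: moves to 28(W), 27(W), 26(W); every one is W ⇒ L
n=33: moves to 29(W), 28(W), 27(W); every one is W ⇒ L
n=34: can move to 30, which is L ⇒ W
n=35: can move to 31, which is L ⇒ W
n=36: can move to 32, which is L ⇒ W
n=37: can move to 33, which is L ⇒ W
n=38: can move to 33, which is L ⇒ W
n=39: can move to 33, which is L ⇒ W
n=40: moves to 36(W), 35(W), 34(W); every one is W ⇒ L
n=41: moves to 37(W), 36(W), 35(W); every one is W ⇒ L
n=42: moves to 38(W), 37(W), 36(W); every one is W ⇒ L
L entries with 1 ≤ n ≤ 42 (n=0 is outside the asked range and is not counted): n = 1, 2, 3, 10, 11, 12, 13, 20, 21, 22, 23, 30, 31, 32, 33, 40, 41, 42; that makes 18.

18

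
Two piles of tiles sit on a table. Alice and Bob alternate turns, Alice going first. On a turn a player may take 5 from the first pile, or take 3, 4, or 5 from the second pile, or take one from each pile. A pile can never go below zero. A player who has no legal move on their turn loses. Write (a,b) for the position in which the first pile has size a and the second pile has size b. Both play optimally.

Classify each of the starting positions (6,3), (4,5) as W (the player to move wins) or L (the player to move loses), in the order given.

Label each position W (a win for the player to move) or L (a loss). A position with no legal move is L; any other position is W exactly when some move reaches an L, and L when every move reaches a W.
No move ever increases a pile, so every position that can arise here has a ≤ 6 and b ≤ 5; it is enough to label the cells with 0 ≤ a ≤ 6 and 0 ≤ b ≤ 5.
Every move lowers a or b (never raises either), so fill the grid row by row in increasing a, and left to right within a row: each cell's successors are then already labelled.
      b=0  b=1  b=2  b=3  b=4  b=5
a=0:    L    L    L    W    W    W
a=1:    L    W    W    W    W    W
a=2:    L    W    L    W    W    W
a=3:    L    W    L    W    W    W
a=4:    L    W    L    W    W    W
a=5:    W    W    W    W    L    L
a=6:    W    L    L    L    W    W
Cells with no legal move (terminal, hence L): (0,0), (0,1), (0,2), (1,0), (2,0), (3,0), (4,0).
The remaining L cells, each justified by listing all of its moves:
(2,2): the only move is to (1,1)(W), a W ⇒ L
(3,2): the only move is to (2,1)(W), a W ⇒ L
(4,2): the only move is to (3,1)(W), a W ⇒ L
(5,4): moves to (0,4)(W), (5,1)(W), (5,0)(W), (4,3)(W); every one is W ⇒ L
(5,5): moves to (0,5)(W), (5,2)(W), (5,1)(W), (5,0)(W), (4,4)(W); every one is W ⇒ L
(6,1): moves to (1,1)(W), (5,0)(W); every one is W ⇒ L
(6,2): moves to (1,2)(W), (5,1)(W); every one is W ⇒ L
(6,3): moves to (1,3)(W), (6,0)(W), (5,2)(W); every one is W ⇒ L
Every other cell has at least one move into one of the L cells above, so it is W.
(6,3): one of the L cells justified above, so L
(4,5): the move to (4,2) reaches an L cell, so W

(6,3): L, (4,5): W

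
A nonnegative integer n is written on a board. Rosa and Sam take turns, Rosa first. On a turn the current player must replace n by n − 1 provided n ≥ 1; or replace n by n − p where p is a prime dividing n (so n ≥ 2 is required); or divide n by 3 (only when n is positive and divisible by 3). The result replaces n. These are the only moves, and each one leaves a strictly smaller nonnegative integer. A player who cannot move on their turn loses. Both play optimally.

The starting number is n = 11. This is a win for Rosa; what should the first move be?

Positions with no move are L. A position that does have a move is losing for the player to move precisely when every available move leads to a winning position for the opponent. Fill in the labels:
n=0: no move → L
n=1: reaches L-position 0 → W
n=2: reaches L-position 0 → W
n=3: reaches L-position 0 → W
n=4: only reaches 2(W), 3(W), all W → L
n=5: reaches L-position 0 → W
n=6: reaches L-position 4 → W
n=7: reaches L-position 0 → W
n=8: only reaches 6(W), 7(W), all W → L
n=9: reaches L-position 8 → W
n=10: reaches L-position 8 → W
n=11: reaches L-position 0 → W
From 11, the L positions reachable in one move are: 0.

Move to 0.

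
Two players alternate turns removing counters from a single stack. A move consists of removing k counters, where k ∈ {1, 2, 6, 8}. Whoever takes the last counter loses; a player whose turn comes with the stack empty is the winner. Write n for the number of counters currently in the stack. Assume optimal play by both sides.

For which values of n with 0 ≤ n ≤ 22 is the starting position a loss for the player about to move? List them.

1, 4, 8, 11, 15, 18, 22

Use the standard recursion: the mover wins at a terminal position; elsewhere, the mover wins exactly when some move hands the opponent an L position.
n=0: no move; the opponent has just taken the last counter and therefore loses → W
n=1: →0(W) only, which is W, so L
n=2: →1(L), so W
n=3: →1(L), so W
n=4: →3(W), 2(W) — all W, so L
n=5: →4(L), so W
n=6: →4(L), so W
n=7: →1(L), so W
n=8: →7(W), 6(W), 2(W), 0(W) — all W, so L
n=9: →8(L), so W
n=10: →8(L), so W
n=11: →10(W), 9(W), 5(W), 3(W) — all W, so L
n=12: →11(L), so W
n=13: →11(L), so W
n=14: →8(L), so W
n=15: →14(W), 13(W), 9(W), 7(W) — all W, so L
n=16: →15(L), so W
n=17: →15(L), so W
n=18: →17(W), 16(W), 12(W), 10(W) — all W, so L
n=19: →18(L), so W
n=20: →18(L), so W
n=21: →15(L), so W
n=22: →21(W), 20(W), 16(W), 14(W) — all W, so L
The losing starting values of n are exactly the entries labelled L in this table (7 of them).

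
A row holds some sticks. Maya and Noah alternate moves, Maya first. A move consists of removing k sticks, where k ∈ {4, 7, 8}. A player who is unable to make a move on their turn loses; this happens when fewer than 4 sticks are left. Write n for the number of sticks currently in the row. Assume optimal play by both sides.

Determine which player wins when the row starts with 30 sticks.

Maya wins.

Classify positions by backward induction: terminal positions (no move available) are L. From any other position, the mover wins iff some move reaches an L.
n=0: no move → L
n=1: no move → L
n=2: no move → L
n=3: no move → L
n=4: can move to 0, which is L ⇒ W
n=5: can move to 1, which is L ⇒ W
n=6: can move to 2, which is L ⇒ W
n=7: can move to 3, which is L ⇒ W
n=8: can move to 1, which is L ⇒ W
n=9: can move to 2, which is L ⇒ W
n=10: can move to 3, which is L ⇒ W
n=11: can move to 3, which is L ⇒ W
n=12: moves to 8(W), 5(W), 4(W); every one is W ⇒ L
n=13: moves to 9(W), 6(W), 5(W); every one is W ⇒ L
n=14: moves to 10(W), 7(W), 6(W); every one is W ⇒ L
n=15: moves to 11(W), 8(W), 7(W); every one is W ⇒ L
n=16: can move to 12, which is L ⇒ W
n=17: can move to 13, which is L ⇒ W
n=18: can move to 14, which is L ⇒ W
n=19: can move to 15, which is L ⇒ W
n=20: can move to 13, which is L ⇒ W
n=21: can move to 14, which is L ⇒ W
n=22: can move to 15, which is L ⇒ W
n=23: can move to 15, which is L ⇒ W
n=24: moves to 20(W), 17(W), 16(W); every one is W ⇒ L
n=25: moves to 21(W), 18(W), 17(W); every one is W ⇒ L
n=26: moves to 22(W), 19(W), 18(W); every one is W ⇒ L
n=27: moves to 23(W), 20(W), 19(W); every one is W ⇒ L
n=28: can move to 24, which is L ⇒ W
n=29: can move to 25, which is L ⇒ W
n=30: can move to 26, which is L ⇒ W
From 30 Maya can remove 4, leaving 26, reaching an L position.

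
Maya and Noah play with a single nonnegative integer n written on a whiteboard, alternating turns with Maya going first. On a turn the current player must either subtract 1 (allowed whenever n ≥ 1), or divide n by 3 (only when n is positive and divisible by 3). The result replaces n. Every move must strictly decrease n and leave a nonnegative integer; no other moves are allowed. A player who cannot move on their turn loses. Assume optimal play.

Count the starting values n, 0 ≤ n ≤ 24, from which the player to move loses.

12

Label each position W (a win for the player to move) or L (a loss). A position with no legal move is L; any other position is W exactly when some move reaches an L, and L when every move reaches a W.
n=0: no move → L
n=1: can move to 0, which is L ⇒ W
n=2: the only move is to 1(W), a W ⇒ L
n=3: can move to 2, which is L ⇒ W
n=4: the only move is to 3(W), a W ⇒ L
n=5: can move to 4, which is L ⇒ W
n=6: can move to 2, which is L ⇒ W
n=7: the only move is to 6(W), a W ⇒ L
n=8: can move to 7, which is L ⇒ W
n=9: moves to 3(W), 8(W); every one is W ⇒ L
n=10: can move to 9, which is L ⇒ W
n=11: the only move is to 10(W), a W ⇒ L
n=12: can move to 4, which is L ⇒ W
n=13: the only move is to 12(W), a W ⇒ L
n=14: can move to 13, which is L ⇒ W
n=15: moves to 5(W), 14(W); every one is W ⇒ L
n=16: can move to 15, which is L ⇒ W
n=17: the only move is to 16(W), a W ⇒ L
n=18: can move to 17, which is L ⇒ W
n=19: the only move is to 18(W), a W ⇒ L
n=20: can move to 19, which is L ⇒ W
n=21: can move to 7, which is L ⇒ W
n=22: the only move is to 21(W), a W ⇒ L
n=23: can move to 22, which is L ⇒ W
n=24: moves to 8(W), 23(W); every one is W ⇒ L
L entries with 0 ≤ n ≤ 24: n = 0, 2, 4, 7, 9, 11, 13, 15, 17, 19, 22, 24; that makes 12.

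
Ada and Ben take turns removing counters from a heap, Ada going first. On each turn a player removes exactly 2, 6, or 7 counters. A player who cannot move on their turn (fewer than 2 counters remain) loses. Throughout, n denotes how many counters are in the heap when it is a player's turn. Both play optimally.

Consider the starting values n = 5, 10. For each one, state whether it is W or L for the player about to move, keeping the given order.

Positions with no move are L. A position that does have a move is losing for the player to move precisely when every available move leads to a winning position for the opponent. Fill in the labels:
n=0: no move → L
n=1: no move → L
n=2: W (go to 0, an L position)
n=3: W (go to 1, an L position)
n=4: L (sole option 2(W) is W)
n=5: L (sole option 3(W) is W)
n=6: W (go to 4, an L position)
n=7: W (go to 5, an L position)
n=8: W (go to 1, an L position)
n=9: L (options 7(W), 3(W), 2(W) are all W)
n=10: W (go to 4, an L position)

5: L, 10: W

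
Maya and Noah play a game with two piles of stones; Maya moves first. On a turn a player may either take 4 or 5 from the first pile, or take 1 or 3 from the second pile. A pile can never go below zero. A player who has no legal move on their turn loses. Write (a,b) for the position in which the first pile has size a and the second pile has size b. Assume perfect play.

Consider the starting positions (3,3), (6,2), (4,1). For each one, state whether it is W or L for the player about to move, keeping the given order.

(3,3): W, (6,2): W, (4,1): L

Label each position W (a win for the player to move) or L (a loss). A position with no legal move is L; any other position is W exactly when some move reaches an L, and L when every move reaches a W.
No move ever increases a pile, so every position that can arise here has a ≤ 6 and b ≤ 3; it is enough to label the cells with 0 ≤ a ≤ 6 and 0 ≤ b ≤ 3.
Every move lowers a or b (never raises either), so fill the grid row by row in increasing a, and left to right within a row: each cell's successors are then already labelled.
      b=0  b=1  b=2  b=3
a=0:    L    W    L    W
a=1:    L    W    L    W
a=2:    L    W    L    W
a=3:    L    W    L    W
a=4:    W    L    W    L
a=5:    W    L    W    L
a=6:    W    L    W    L
Cells with no legal move (terminal, hence L): (0,0), (1,0), (2,0), (3,0).
The remaining L cells, each justified by listing all of its moves:
(0,2): only reaches (0,1)(W), which is W → L
(1,2): only reaches (1,1)(W), which is W → L
(2,2): only reaches (2,1)(W), which is W → L
(3,2): only reaches (3,1)(W), which is W → L
(4,1): only reaches (0,1)(W), (4,0)(W), all W → L
(4,3): only reaches (0,3)(W), (4,2)(W), (4,0)(W), all W → L
(5,1): only reaches (1,1)(W), (0,1)(W), (5,0)(W), all W → L
(5,3): only reaches (1,3)(W), (0,3)(W), (5,2)(W), (5,0)(W), all W → L
(6,1): only reaches (2,1)(W), (1,1)(W), (6,0)(W), all W → L
(6,3): only reaches (2,3)(W), (1,3)(W), (6,2)(W), (6,0)(W), all W → L
Every other cell has at least one move into one of the L cells above, so it is W.
(3,3): the move to (3,2) reaches an L cell, so W
(6,2): the move to (2,2) reaches an L cell, so W
(4,1): one of the L cells justified above, so L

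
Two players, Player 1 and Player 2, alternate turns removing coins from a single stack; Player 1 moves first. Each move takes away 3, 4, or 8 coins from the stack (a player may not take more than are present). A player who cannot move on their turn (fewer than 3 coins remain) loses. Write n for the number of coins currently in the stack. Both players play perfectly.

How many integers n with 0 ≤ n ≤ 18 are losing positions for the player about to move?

7

Label each position W (a win for the player to move) or L (a loss). A position with no legal move is L; any other position is W exactly when some move reaches an L, and L when every move reaches a W.
n=0: no move → L
n=1: no move → L
n=2: no move → L
n=3: W (go to 0, an L position)
n=4: W (go to 1, an L position)
n=5: W (go to 2, an L position)
n=6: W (go to 2, an L position)
n=7: L (options 4(W), 3(W) are all W)
n=8: W (go to 0, an L position)
n=9: W (go to 1, an L position)
n=10: W (go to 7, an L position)
n=11: W (go to 7, an L position)
n=12: L (options 9(W), 8(W), 4(W) are all W)
n=13: L (options 10(W), 9(W), 5(W) are all W)
n=14: L (options 11(W), 10(W), 6(W) are all W)
n=15: W (go to 12, an L position)
n=16: W (go to 13, an L position)
n=17: W (go to 14, an L position)
n=18: W (go to 14, an L position)
L entries with 0 ≤ n ≤ 18: n = 0, 1, 2, 7, 12, 13, 14; that makes 7.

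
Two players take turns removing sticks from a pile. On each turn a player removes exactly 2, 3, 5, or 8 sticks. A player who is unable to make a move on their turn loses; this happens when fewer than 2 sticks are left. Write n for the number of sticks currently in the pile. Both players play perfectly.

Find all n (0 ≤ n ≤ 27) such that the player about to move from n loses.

Classify positions by backward induction: terminal positions (no move available) are L. From any other position, the mover wins iff some move reaches an L.
n=0: no move → L
n=1: no move → L
n=2: W (go to 0, an L position)
n=3: W (go to 1, an L position)
n=4: W (go to 1, an L position)
n=5: W (go to 0, an L position)
n=6: W (go to 1, an L position)
n=7: L (options 5(W), 4(W), 2(W) are all W)
n=8: W (go to 0, an L position)
n=9: W (go to 7, an L position)
n=10: W (go to 7, an L position)
n=11: L (options 9(W), 8(W), 6(W), 3(W) are all W)
n=12: W (go to 7, an L position)
n=13: W (go to 11, an L position)
n=14: W (go to 11, an L position)
n=15: W (go to 7, an L position)
n=16: W (go to 11, an L position)
n=17: L (options 15(W), 14(W), 12(W), 9(W) are all W)
n=18: L (options 16(W), 15(W), 13(W), 10(W) are all W)
n=19: W (go to 17, an L position)
n=20: W (go to 18, an L position)
n=21: W (go to 18, an L position)
n=22: W (go to 17, an L position)
n=23: W (go to 18, an L position)
n=24: L (options 22(W), 21(W), 19(W), 16(W) are all W)
n=25: W (go to 17, an L position)
n=26: W (go to 24, an L position)
n=27: W (go to 24, an L position)
Reading off the rows marked L gives the requested list; there are 7 such values of n.

0, 1, 7, 11, 17, 18, 24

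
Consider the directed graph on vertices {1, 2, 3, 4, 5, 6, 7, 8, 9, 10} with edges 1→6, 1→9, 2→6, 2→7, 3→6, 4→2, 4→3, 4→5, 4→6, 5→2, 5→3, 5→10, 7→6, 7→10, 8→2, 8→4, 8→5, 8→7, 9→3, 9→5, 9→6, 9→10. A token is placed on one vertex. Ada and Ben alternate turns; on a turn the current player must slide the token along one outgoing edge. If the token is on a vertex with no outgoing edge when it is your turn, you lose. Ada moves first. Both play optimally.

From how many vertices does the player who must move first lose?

Positions with no move are L. A position that does have a move is losing for the player to move precisely when every available move leads to a winning position for the opponent. Fill in the labels:
Every edge goes from a vertex to one that appears earlier in the order 10, 6, 7, 2, 3, 5, 9, 4, 8, 1, so processing vertices in that order labels each vertex after all of its successors.
10: no outgoing edge → L
6: no outgoing edge → L
7: →6(L), so W
2: →6(L), so W
3: →6(L), so W
5: →10(L), so W
9: →6(L), so W
4: →6(L), so W
8: →4(W), 5(W), 2(W), 7(W) — all W, so L
1: →6(L), so W
The L vertices are 6, 8, 10; that is 3 in all.

3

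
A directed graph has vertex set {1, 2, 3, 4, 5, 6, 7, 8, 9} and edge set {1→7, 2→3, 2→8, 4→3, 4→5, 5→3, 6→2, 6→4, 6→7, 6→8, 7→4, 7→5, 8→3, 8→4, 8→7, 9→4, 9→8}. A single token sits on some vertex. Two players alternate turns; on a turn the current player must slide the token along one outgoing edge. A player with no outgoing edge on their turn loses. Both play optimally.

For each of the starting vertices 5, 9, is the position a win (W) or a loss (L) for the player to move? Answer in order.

Positions with no move are L. A position that does have a move is losing for the player to move precisely when every available move leads to a winning position for the opponent. Fill in the labels:
Every edge goes from a vertex to one that appears earlier in the order 3, 5, 4, 7, 8, 9, 2, 6, 1, so processing vertices in that order labels each vertex after all of its successors.
3: no outgoing edge → L
5: can move to 3, which is L ⇒ W
4: can move to 3, which is L ⇒ W
7: moves to 4(W), 5(W); every one is W ⇒ L
8: can move to 7, which is L ⇒ W
9: moves to 8(W), 4(W); every one is W ⇒ L
2: can move to 3, which is L ⇒ W
6: can move to 7, which is L ⇒ W
1: can move to 7, which is L ⇒ W

5: W, 9: L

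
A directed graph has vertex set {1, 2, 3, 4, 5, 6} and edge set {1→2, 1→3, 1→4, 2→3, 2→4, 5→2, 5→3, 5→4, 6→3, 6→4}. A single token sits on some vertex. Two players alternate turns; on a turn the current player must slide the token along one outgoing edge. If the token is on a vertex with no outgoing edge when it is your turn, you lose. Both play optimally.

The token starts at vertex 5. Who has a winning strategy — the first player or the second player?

The first player wins.

Compute win/loss labels from the base case upward. A position with no move is L. Any other position is W if it can reach an L in one move, else L.
Every edge goes from a vertex to one that appears earlier in the order 3, 4, 2, 6, 1, 5, so processing vertices in that order labels each vertex after all of its successors.
3: no outgoing edge → L
4: no outgoing edge → L
2: can move to 4, which is L ⇒ W
6: can move to 4, which is L ⇒ W
1: can move to 4, which is L ⇒ W
5: can move to 4, which is L ⇒ W
From 5 the player to move can move to 4, reaching an L position.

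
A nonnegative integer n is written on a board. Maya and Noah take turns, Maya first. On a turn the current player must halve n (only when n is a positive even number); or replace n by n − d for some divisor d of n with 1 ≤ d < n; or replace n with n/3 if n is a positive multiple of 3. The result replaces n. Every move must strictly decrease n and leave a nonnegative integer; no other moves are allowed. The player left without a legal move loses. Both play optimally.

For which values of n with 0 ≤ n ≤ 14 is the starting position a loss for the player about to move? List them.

0, 1, 4, 7, 9, 11, 13

Compute win/loss labels from the base case upward. A position with no move is L. Any other position is W if it can reach an L in one move, else L.
n=0: no move → L
n=1: no move → L
n=2: can move to 1, which is L ⇒ W
n=3: can move to 1, which is L ⇒ W
n=4: moves to 2(W), 3(W); every one is W ⇒ L
n=5: can move to 4, which is L ⇒ W
n=6: can move to 4, which is L ⇒ W
n=7: the only move is to 6(W), a W ⇒ L
n=8: can move to 4, which is L ⇒ W
n=9: moves to 3(W), 6(W), 8(W); every one is W ⇒ L
n=10: can move to 9, which is L ⇒ W
n=11: the only move is to 10(W), a W ⇒ L
n=12: can move to 4, which is L ⇒ W
n=13: the only move is to 12(W), a W ⇒ L
n=14: can move to 7, which is L ⇒ W
Reading off the rows marked L gives the requested list; there are 7 such values of n.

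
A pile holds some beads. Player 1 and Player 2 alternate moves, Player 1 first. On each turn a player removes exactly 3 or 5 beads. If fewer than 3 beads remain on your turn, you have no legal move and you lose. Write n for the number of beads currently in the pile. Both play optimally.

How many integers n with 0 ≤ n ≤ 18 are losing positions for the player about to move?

Classify positions by backward induction: terminal positions (no move available) are L. From any other position, the mover wins iff some move reaches an L.
n=0: no move → L
n=1: no move → L
n=2: no move → L
n=3: →0(L), so W
n=4: →1(L), so W
n=5: →2(L), so W
n=6: →1(L), so W
n=7: →2(L), so W
n=8: →5(W), 3(W) — all W, so L
n=9: →6(W), 4(W) — all W, so L
n=10: →7(W), 5(W) — all W, so L
n=11: →8(L), so W
n=12: →9(L), so W
n=13: →10(L), so W
n=14: →9(L), so W
n=15: →10(L), so W
n=16: →13(W), 11(W) — all W, so L
n=17: →14(W), 12(W) — all W, so L
n=18: →15(W), 13(W) — all W, so L
L entries with 0 ≤ n ≤ 18: n = 0, 1, 2, 8, 9, 10, 16, 17, 18; that makes 9.

9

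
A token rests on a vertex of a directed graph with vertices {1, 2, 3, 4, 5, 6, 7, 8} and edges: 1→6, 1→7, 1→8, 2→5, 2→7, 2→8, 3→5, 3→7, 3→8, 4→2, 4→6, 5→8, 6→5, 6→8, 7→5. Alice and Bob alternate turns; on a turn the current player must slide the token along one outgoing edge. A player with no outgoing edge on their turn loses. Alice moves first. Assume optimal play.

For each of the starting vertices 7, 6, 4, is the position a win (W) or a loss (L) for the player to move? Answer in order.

7: L, 6: W, 4: L

Use the standard recursion: the mover loses at a terminal position; elsewhere, the mover wins exactly when some move hands the opponent an L position.
Every edge goes from a vertex to one that appears earlier in the order 8, 5, 7, 6, 1, 2, 4, 3, so processing vertices in that order labels each vertex after all of its successors.
8: no outgoing edge → L
5: can move to 8, which is L ⇒ W
7: the only move is to 5(W), a W ⇒ L
6: can move to 8, which is L ⇒ W
1: can move to 7, which is L ⇒ W
2: can move to 7, which is L ⇒ W
4: moves to 2(W), 6(W); every one is W ⇒ L
3: can move to 7, which is L ⇒ W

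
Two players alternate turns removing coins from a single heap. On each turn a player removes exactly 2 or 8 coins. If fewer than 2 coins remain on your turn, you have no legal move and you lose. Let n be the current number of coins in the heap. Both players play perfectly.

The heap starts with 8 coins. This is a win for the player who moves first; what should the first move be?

Positions with no move are L. A position that does have a move is losing for the player to move precisely when every available move leads to a winning position for the opponent. Fill in the labels:
n=0: no move → L
n=1: no move → L
n=2: reaches L-position 0 → W
n=3: reaches L-position 1 → W
n=4: only reaches 2(W), which is W → L
n=5: only reaches 3(W), which is W → L
n=6: reaches L-position 4 → W
n=7: reaches L-position 5 → W
n=8: reaches L-position 0 → W
From 8, the L positions reachable in one move are: 0.

Remove 8, leaving 0.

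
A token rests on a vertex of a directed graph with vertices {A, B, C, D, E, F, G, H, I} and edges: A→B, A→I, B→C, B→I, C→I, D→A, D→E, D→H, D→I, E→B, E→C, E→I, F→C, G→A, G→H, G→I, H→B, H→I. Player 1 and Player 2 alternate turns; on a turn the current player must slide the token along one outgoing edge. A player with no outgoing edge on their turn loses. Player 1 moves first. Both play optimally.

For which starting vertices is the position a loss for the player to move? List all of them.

Use the standard recursion: the mover loses at a terminal position; elsewhere, the mover wins exactly when some move hands the opponent an L position.
Every edge goes from a vertex to one that appears earlier in the order I, C, B, H, A, E, G, D, F, so processing vertices in that order labels each vertex after all of its successors.
I: no outgoing edge → L
C: W (go to I, an L position)
B: W (go to I, an L position)
H: W (go to I, an L position)
A: W (go to I, an L position)
E: W (go to I, an L position)
G: W (go to I, an L position)
D: W (go to I, an L position)
F: L (sole option C(W) is W)
The losing starting vertices are exactly the entries labelled L in this table (2 of them).

F, I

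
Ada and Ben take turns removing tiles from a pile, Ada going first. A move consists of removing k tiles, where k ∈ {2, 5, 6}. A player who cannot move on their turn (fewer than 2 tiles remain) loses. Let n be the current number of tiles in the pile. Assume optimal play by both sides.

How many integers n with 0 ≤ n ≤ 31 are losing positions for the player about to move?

12

Compute win/loss labels from the base case upward. A position with no move is L. Any other position is W if it can reach an L in one move, else L.
n=0: no move → L
n=1: no move → L
n=2: W (go to 0, an L position)
n=3: W (go to 1, an L position)
n=4: L (sole option 2(W) is W)
n=5: W (go to 0, an L position)
n=6: W (go to 4, an L position)
n=7: W (go to 1, an L position)
n=8: L (options 6(W), 3(W), 2(W) are all W)
n=9: W (go to 4, an L position)
n=10: W (go to 8, an L position)
n=11: L (options 9(W), 6(W), 5(W) are all W)
n=12: L (options 10(W), 7(W), 6(W) are all W)
n=13: W (go to 11, an L position)
n=14: W (go to 12, an L position)
n=15: L (options 13(W), 10(W), 9(W) are all W)
n=16: W (go to 11, an L position)
n=17: W (go to 15, an L position)
n=18: W (go to 12, an L position)
n=19: L (options 17(W), 14(W), 13(W) are all W)
n=20: W (go to 15, an L position)
n=21: W (go to 19, an L position)
n=22: L (options 20(W), 17(W), 16(W) are all W)
n=23: L (options 21(W), 18(W), 17(W) are all W)
n=24: W (go to 22, an L position)
n=25: W (go to 23, an L position)
n=26: L (options 24(W), 21(W), 20(W) are all W)
n=27: W (go to 22, an L position)
n=28: W (go to 26, an L position)
n=29: W (go to 23, an L position)
n=30: L (options 28(W), 25(W), 24(W) are all W)
n=31: W (go to 26, an L position)
L entries with 0 ≤ n ≤ 31: n = 0, 1, 4, 8, 11, 12, 15, 19, 22, 23, 26, 30; that makes 12.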